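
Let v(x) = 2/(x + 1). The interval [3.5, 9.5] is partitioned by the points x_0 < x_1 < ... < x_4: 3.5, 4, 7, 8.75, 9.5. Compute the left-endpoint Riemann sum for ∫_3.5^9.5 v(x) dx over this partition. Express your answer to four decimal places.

Subinterval widths: 0.5, 3, 1.75, 0.75.
Left endpoints: 3.5, 4, 7, 8.75.
v(3.5) = 4/9, v(4) = 0.4, v(7) = 0.25, v(8.75) = 8/39.
Sum = Σ Δx_i · v(x_i).
Sum ≈ 2.0136.

2.0136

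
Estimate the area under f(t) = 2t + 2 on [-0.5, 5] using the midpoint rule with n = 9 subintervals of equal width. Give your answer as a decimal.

35.75

Δt = (5 − (-0.5))/9 = 11/18.
Midpoints: -7/36, 5/12, 37/36, 59/36, 2.25, 103/36, 125/36, 49/12, 169/36.
f(-7/36) = 29/18, f(5/12) = 17/6, f(37/36) = 73/18, f(59/36) = 95/18, f(2.25) = 6.5, f(103/36) = 139/18, f(125/36) = 161/18, f(49/12) = 61/6, f(169/36) = 205/18.
Sum = Δt · [f(-7/36) + f(5/12) + f(37/36) + ...].
Sum = 35.75.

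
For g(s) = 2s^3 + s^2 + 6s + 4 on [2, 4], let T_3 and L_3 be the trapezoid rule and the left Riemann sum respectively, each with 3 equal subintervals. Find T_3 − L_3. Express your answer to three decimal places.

T_3 ≈ 185.48148.
L_3 ≈ 140.14815.
T_3 − L_3 ≈ 45.333.

45.333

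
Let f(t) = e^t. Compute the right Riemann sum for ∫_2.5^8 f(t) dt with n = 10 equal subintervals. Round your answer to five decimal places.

Δt = (8 − 2.5)/10 = 0.55.
Right endpoints: 3.05, 3.6, 4.15, 4.7, 5.25, 5.8, 6.35, 6.9, 7.45, 8.
f(3.05) ≈ 21.11534, f(3.6) ≈ 36.59823, f(4.15) ≈ 63.43400, f(4.7) ≈ 109.94717, f(5.25) ≈ 190.56627, f(5.8) ≈ 330.29956, f(6.35) ≈ 572.49271, f(6.9) ≈ 992.27472, f(7.45) ≈ 1719.86315, f(8) ≈ 2980.95799.
Sum = Δt · [f(3.05) + f(3.6) + f(4.15) + ...].
Sum ≈ 3859.65203.

3859.65203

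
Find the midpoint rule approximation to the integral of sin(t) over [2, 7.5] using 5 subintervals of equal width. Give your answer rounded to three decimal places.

-0.803

Δt = (7.5 − 2)/5 = 1.1.
Midpoints: 2.55, 3.65, 4.75, 5.85, 6.95.
f(2.55) ≈ 0.558, f(3.65) ≈ -0.487, f(4.75) ≈ -0.999, f(5.85) ≈ -0.420, f(6.95) ≈ 0.618.
Sum = Δt · [f(2.55) + f(3.65) + f(4.75) + f(5.85) + f(6.95)].
Sum ≈ -0.803.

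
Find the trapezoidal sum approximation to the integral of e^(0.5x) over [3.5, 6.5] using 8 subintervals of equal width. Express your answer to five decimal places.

Δx = (6.5 − 3.5)/8 = 0.375.
f(3.5) ≈ 5.75460, f(3.875) ≈ 6.94138, f(4.25) ≈ 8.37290, f(4.625) ≈ 10.09964, f(5) ≈ 12.18249, f(5.375) ≈ 14.69489, f(5.75) ≈ 17.72542, f(6.125) ≈ 21.38094, f(6.5) ≈ 25.79034.
T_8 = (Δx/2)·[f(x_0) + 2f(x_1) + ... + 2f(x_{7}) + f(x_8)].
Sum ≈ 40.18880.

40.18880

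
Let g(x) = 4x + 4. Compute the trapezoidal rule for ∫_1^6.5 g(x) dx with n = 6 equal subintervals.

104.5

Δx = (6.5 − 1)/6 = 11/12.
g(1) = 8, g(23/12) = 35/3, g(17/6) = 46/3, g(3.75) = 19, g(14/3) = 68/3, g(67/12) = 79/3, g(6.5) = 30.
T_6 = (Δx/2)·[g(x_0) + 2g(x_1) + ... + 2g(x_{5}) + g(x_6)].
Sum = 104.5.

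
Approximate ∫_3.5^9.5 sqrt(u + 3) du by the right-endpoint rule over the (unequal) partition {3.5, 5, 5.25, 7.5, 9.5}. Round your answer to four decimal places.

19.3226

Subinterval widths: 1.5, 0.25, 2.25, 2.
Right endpoints: 5, 5.25, 7.5, 9.5.
f(5) ≈ 2.8284, f(5.25) ≈ 2.8723, f(7.5) ≈ 3.2404, f(9.5) ≈ 3.5355.
Sum = Σ Δu_i · f(u_i).
Sum ≈ 19.3226.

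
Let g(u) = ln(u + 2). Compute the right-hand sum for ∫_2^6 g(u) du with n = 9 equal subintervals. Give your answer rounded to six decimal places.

7.242331

Δu = (6 − 2)/9 = 4/9.
Right endpoints: 22/9, 26/9, 10/3, 34/9, 38/9, 14/3, 46/9, 50/9, 6.
g(22/9) ≈ 1.491655, g(26/9) ≈ 1.586965, g(10/3) ≈ 1.673976, g(34/9) ≈ 1.754019, g(38/9) ≈ 1.828127, g(14/3) ≈ 1.897120, g(46/9) ≈ 1.961659, g(50/9) ≈ 2.022283, g(6) ≈ 2.079442.
Sum = Δu · [g(22/9) + g(26/9) + g(10/3) + ...].
Sum ≈ 7.242331.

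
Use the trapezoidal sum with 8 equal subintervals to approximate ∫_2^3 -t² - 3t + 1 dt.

Δt = (3 − 2)/8 = 0.125.
f(2) = -9, f(2.125) = -9.890625, f(2.25) = -10.8125, f(2.375) = -11.765625, f(2.5) = -12.75, f(2.625) = -13.765625, f(2.75) = -14.8125, f(2.875) = -15.890625, f(3) = -17.
T_8 = (Δt/2)·[f(t_0) + 2f(t_1) + ... + 2f(t_{7}) + f(t_8)].
Sum = -12.8359375.

-12.8359375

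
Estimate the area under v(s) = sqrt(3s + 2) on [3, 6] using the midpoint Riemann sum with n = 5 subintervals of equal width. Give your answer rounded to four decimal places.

Δs = (6 − 3)/5 = 0.6.
Midpoints: 3.3, 3.9, 4.5, 5.1, 5.7.
v(3.3) ≈ 3.4496, v(3.9) ≈ 3.7014, v(4.5) ≈ 3.9370, v(5.1) ≈ 4.1593, v(5.7) ≈ 4.3704.
Sum = Δs · [v(3.3) + v(3.9) + v(4.5) + v(5.1) + v(5.7)].
Sum ≈ 11.7706.

11.7706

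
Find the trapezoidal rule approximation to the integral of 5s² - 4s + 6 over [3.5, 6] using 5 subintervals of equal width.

256.5625

Δs = (6 − 3.5)/5 = 0.5.
f(3.5) = 53.25, f(4) = 70, f(4.5) = 89.25, f(5) = 111, f(5.5) = 135.25, f(6) = 162.
T_5 = (Δs/2)·[f(s_0) + 2f(s_1) + ... + 2f(s_{4}) + f(s_5)].
Sum = 256.5625.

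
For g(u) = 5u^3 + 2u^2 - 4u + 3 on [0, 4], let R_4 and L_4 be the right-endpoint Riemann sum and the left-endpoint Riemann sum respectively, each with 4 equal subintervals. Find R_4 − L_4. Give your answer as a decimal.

R_4 = 532.
L_4 = 196.
R_4 − L_4 = 336.

336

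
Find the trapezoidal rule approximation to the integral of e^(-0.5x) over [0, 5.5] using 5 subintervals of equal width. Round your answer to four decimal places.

Δx = (5.5 − 0)/5 = 1.1.
f(0) ≈ 1.0000, f(1.1) ≈ 0.5769, f(2.2) ≈ 0.3329, f(3.3) ≈ 0.1920, f(4.4) ≈ 0.1108, f(5.5) ≈ 0.0639.
T_5 = (Δx/2)·[f(x_0) + 2f(x_1) + ... + 2f(x_{4}) + f(x_5)].
Sum ≈ 1.9191.

1.9191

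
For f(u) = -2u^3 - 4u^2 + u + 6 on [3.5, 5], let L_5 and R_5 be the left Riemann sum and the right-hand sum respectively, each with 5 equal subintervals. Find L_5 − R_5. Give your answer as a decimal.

64.125

L_5 = -300.195.
R_5 = -364.32.
L_5 − R_5 = 64.125.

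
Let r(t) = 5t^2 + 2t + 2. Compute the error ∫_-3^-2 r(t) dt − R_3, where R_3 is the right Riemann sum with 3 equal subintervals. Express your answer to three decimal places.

Exact integral: ∫_-3^-2 r(t) dt ≈ 28.66667.
R_3 ≈ 24.92593.
Error ≈ 28.66667 − 24.92593 ≈ 3.741.

3.741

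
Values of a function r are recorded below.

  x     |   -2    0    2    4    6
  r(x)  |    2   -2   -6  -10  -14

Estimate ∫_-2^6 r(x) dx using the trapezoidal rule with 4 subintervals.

-48

Δx = 2.
T_4 = (2/2)·[2 + 2·(-2) + 2·(-6) + 2·(-10) + (-14)] = -48.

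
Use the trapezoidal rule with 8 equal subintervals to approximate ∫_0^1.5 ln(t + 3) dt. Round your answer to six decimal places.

1.972186

Δt = (1.5 − 0)/8 = 0.1875.
f(0) ≈ 1.098612, f(0.1875) ≈ 1.159237, f(0.375) ≈ 1.216395, f(0.5625) ≈ 1.270463, f(0.75) ≈ 1.321756, f(0.9375) ≈ 1.370546, f(1.125) ≈ 1.417066, f(1.3125) ≈ 1.461518, f(1.5) ≈ 1.504077.
T_8 = (Δt/2)·[f(t_0) + 2f(t_1) + ... + 2f(t_{7}) + f(t_8)].
Sum ≈ 1.972186.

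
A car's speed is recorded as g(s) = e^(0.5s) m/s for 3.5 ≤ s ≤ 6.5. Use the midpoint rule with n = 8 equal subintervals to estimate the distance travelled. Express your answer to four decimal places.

Δs = (6.5 − 3.5)/8 = 0.375.
Midpoints: 3.6875, 4.0625, 4.4375, 4.8125, 5.1875, 5.5625, 5.9375, 6.3125.
g(3.6875) ≈ 6.3202, g(4.0625) ≈ 7.6236, g(4.4375) ≈ 9.1958, g(4.8125) ≈ 11.0923, g(5.1875) ≈ 13.3799, g(5.5625) ≈ 16.1392, g(5.9375) ≈ 19.4676, g(6.3125) ≈ 23.4824.
Sum = Δs · [g(3.6875) + g(4.0625) + g(4.4375) + ...].
Sum ≈ 40.0128.

40.0128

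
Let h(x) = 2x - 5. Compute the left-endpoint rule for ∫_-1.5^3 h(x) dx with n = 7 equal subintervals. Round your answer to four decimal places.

Δx = (3 − (-1.5))/7 = 9/14.
Left endpoints: -1.5, -6/7, -3/14, 3/7, 15/14, 12/7, 33/14.
h(-1.5) = -8, h(-6/7) = -47/7, h(-3/14) = -38/7, h(3/7) = -29/7, h(15/14) = -20/7, h(12/7) = -11/7, h(33/14) = -2/7.
Sum = Δx · [h(-1.5) + h(-6/7) + h(-3/14) + ...].
Sum ≈ -18.6429.

-18.6429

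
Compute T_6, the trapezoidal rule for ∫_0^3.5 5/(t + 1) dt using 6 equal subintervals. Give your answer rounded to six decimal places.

Δt = (3.5 − 0)/6 = 7/12.
f(0) = 5, f(7/12) = 60/19, f(7/6) = 30/13, f(1.75) = 20/11, f(7/3) = 1.5, f(35/12) = 60/47, f(3.5) = 10/9.
T_6 = (Δt/2)·[f(t_0) + 2f(t_1) + ... + 2f(t_{5}) + f(t_6)].
Sum ≈ 7.650953.

7.650953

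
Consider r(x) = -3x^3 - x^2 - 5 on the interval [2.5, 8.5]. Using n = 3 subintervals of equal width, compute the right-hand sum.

-6178.75

Δx = (8.5 − 2.5)/3 = 2.
Right endpoints: 4.5, 6.5, 8.5.
r(4.5) = -298.625, r(6.5) = -871.125, r(8.5) = -1919.625.
Sum = Δx · [r(4.5) + r(6.5) + r(8.5)].
Sum = -6178.75.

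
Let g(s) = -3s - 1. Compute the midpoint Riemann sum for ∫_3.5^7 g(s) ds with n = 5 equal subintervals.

Δs = (7 − 3.5)/5 = 0.7.
Midpoints: 3.85, 4.55, 5.25, 5.95, 6.65.
g(3.85) = -12.55, g(4.55) = -14.65, g(5.25) = -16.75, g(5.95) = -18.85, g(6.65) = -20.95.
Sum = Δs · [g(3.85) + g(4.55) + g(5.25) + g(5.95) + g(6.65)].
Sum = -58.625.

-58.625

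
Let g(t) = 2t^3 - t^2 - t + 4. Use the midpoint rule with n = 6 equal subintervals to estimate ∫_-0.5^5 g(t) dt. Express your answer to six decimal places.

Δt = (5 − (-0.5))/6 = 11/12.
Midpoints: -1/24, 0.875, 43/24, 65/24, 3.625, 109/24.
g(-1/24) = 27923/6912, g(0.875) = 3.69921875, g(43/24) = 72583/6912, g(65/24) = 232853/6912, g(3.625) = 82.50390625, g(109/24) = 1148713/6912.
Sum = Δt · [g(-1/24) + g(0.875) + g(43/24) + ...].
Sum ≈ 275.571325.

275.571325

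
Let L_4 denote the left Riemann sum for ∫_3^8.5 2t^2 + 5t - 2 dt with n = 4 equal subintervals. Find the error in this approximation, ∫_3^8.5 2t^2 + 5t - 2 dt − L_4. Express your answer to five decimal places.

Exact integral: ∫_3^8.5 f(t) dt ≈ 538.5416667.
L_4 = 436.1328125.
Error ≈ 538.5416667 − 436.1328125 ≈ 102.40885.

102.40885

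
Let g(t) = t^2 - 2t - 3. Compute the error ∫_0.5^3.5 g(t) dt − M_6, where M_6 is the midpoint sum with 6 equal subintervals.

0.0625

Exact integral: ∫_0.5^3.5 g(t) dt = -6.75.
M_6 = -6.8125.
Error = -6.75 − (-6.8125) = 0.0625.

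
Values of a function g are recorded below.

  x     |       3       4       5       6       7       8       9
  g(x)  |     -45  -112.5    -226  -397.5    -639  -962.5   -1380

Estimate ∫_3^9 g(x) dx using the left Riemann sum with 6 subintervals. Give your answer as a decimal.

Δx = 1.
Sum = 1·[(-45) + (-112.5) + (-226) + (-397.5) + (-639) + (-962.5)] = -2382.5.

-2382.5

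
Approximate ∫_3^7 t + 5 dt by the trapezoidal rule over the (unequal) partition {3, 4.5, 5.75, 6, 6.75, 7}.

Subinterval widths: 1.5, 1.25, 0.25, 0.75, 0.25.
f(3) = 8, f(4.5) = 9.5, f(5.75) = 10.75, f(6) = 11, f(6.75) = 11.75, f(7) = 12.
On each subinterval the trapezoid contributes (Δt_i/2)·[f(t_{i-1}) + f(t_i)].
Sum = 40.

40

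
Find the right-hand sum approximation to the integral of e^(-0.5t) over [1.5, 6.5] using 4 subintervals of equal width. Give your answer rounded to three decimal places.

0.624

Δt = (6.5 − 1.5)/4 = 1.25.
Right endpoints: 2.75, 4, 5.25, 6.5.
f(2.75) ≈ 0.253, f(4) ≈ 0.135, f(5.25) ≈ 0.072, f(6.5) ≈ 0.039.
Sum = Δt · [f(2.75) + f(4) + f(5.25) + f(6.5)].
Sum ≈ 0.624.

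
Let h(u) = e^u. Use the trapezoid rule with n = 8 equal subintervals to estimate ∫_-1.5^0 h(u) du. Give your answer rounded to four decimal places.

Δu = (0 − (-1.5))/8 = 0.1875.
h(-1.5) ≈ 0.2231, h(-1.3125) ≈ 0.2691, h(-1.125) ≈ 0.3247, h(-0.9375) ≈ 0.3916, h(-0.75) ≈ 0.4724, h(-0.5625) ≈ 0.5698, h(-0.375) ≈ 0.6873, h(-0.1875) ≈ 0.8290, h(0) ≈ 1.0000.
T_8 = (Δu/2)·[h(u_0) + 2h(u_1) + ... + 2h(u_{7}) + h(u_8)].
Sum ≈ 0.7791.

0.7791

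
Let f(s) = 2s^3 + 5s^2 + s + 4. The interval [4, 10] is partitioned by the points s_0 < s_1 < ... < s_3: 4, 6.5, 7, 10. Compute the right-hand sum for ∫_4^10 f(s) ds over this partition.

Subinterval widths: 2.5, 0.5, 3.
Right endpoints: 6.5, 7, 10.
f(6.5) = 771, f(7) = 942, f(10) = 2514.
Sum = Σ Δs_i · f(s_i).
Sum = 9940.5.

9940.5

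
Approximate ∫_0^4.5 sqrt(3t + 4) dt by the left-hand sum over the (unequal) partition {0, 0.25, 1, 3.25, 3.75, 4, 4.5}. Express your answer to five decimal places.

Subinterval widths: 0.25, 0.75, 2.25, 0.5, 0.25, 0.5.
Left endpoints: 0, 0.25, 1, 3.25, 3.75, 4.
f(0) ≈ 2.00000, f(0.25) ≈ 2.17945, f(1) ≈ 2.64575, f(3.25) ≈ 3.70810, f(3.75) ≈ 3.90512, f(4) ≈ 4.00000.
Sum = Σ Δt_i · f(t_i).
Sum ≈ 12.91786.

12.91786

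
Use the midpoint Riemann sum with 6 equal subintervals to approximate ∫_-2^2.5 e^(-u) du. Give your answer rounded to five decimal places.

Δu = (2.5 − (-2))/6 = 0.75.
Midpoints: -1.625, -0.875, -0.125, 0.625, 1.375, 2.125.
f(-1.625) ≈ 5.07842, f(-0.875) ≈ 2.39888, f(-0.125) ≈ 1.13315, f(0.625) ≈ 0.53526, f(1.375) ≈ 0.25284, f(2.125) ≈ 0.11943.
Sum = Δu · [f(-1.625) + f(-0.875) + f(-0.125) + ...].
Sum ≈ 7.13848.

7.13848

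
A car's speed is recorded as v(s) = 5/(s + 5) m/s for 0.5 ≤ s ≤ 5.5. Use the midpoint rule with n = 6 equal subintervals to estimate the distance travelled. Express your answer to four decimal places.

Δs = (5.5 − 0.5)/6 = 5/6.
Midpoints: 11/12, 1.75, 31/12, 41/12, 4.25, 61/12.
v(11/12) = 60/71, v(1.75) = 20/27, v(31/12) = 60/91, v(41/12) = 60/101, v(4.25) = 20/37, v(61/12) = 60/121.
Sum = Δs · [v(11/12) + v(1.75) + v(31/12) + ...].
Sum ≈ 3.2297.

3.2297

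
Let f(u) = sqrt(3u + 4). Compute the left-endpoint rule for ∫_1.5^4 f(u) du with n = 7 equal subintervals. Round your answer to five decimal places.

8.52007

Δu = (4 − 1.5)/7 = 5/14.
Left endpoints: 1.5, 13/7, 31/14, 18/7, 41/14, 23/7, 51/14.
f(1.5) ≈ 2.91548, f(13/7) ≈ 3.09377, f(31/14) ≈ 3.26234, f(18/7) ≈ 3.42261, f(41/14) ≈ 3.57571, f(23/7) ≈ 3.72252, f(51/14) ≈ 3.86375.
Sum = Δu · [f(1.5) + f(13/7) + f(31/14) + ...].
Sum ≈ 8.52007.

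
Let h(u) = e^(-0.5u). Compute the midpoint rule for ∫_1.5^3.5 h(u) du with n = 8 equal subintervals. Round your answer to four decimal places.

Δu = (3.5 − 1.5)/8 = 0.25.
Midpoints: 1.625, 1.875, 2.125, 2.375, 2.625, 2.875, 3.125, 3.375.
h(1.625) ≈ 0.4437, h(1.875) ≈ 0.3916, h(2.125) ≈ 0.3456, h(2.375) ≈ 0.3050, h(2.625) ≈ 0.2691, h(2.875) ≈ 0.2375, h(3.125) ≈ 0.2096, h(3.375) ≈ 0.1850.
Sum = Δu · [h(1.625) + h(1.875) + h(2.125) + ...].
Sum ≈ 0.5968.

0.5968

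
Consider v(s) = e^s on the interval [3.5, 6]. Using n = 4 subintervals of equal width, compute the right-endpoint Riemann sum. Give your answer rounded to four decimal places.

Δs = (6 − 3.5)/4 = 0.625.
Right endpoints: 4.125, 4.75, 5.375, 6.
v(4.125) ≈ 61.8678, v(4.75) ≈ 115.5843, v(5.375) ≈ 215.9399, v(6) ≈ 403.4288.
Sum = Δs · [v(4.125) + v(4.75) + v(5.375) + v(6)].
Sum ≈ 498.0130.

498.0130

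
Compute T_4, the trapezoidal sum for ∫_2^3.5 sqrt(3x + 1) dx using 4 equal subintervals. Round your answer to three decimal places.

Δx = (3.5 − 2)/4 = 0.375.
f(2) ≈ 2.646, f(2.375) ≈ 2.850, f(2.75) ≈ 3.041, f(3.125) ≈ 3.221, f(3.5) ≈ 3.391.
T_4 = (Δx/2)·[f(x_0) + 2f(x_1) + 2f(x_2) + 2f(x_3) + f(x_4)].
Sum ≈ 4.549.

4.549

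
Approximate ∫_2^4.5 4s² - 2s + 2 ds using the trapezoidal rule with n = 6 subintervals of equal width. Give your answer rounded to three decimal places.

99.873

Δs = (4.5 − 2)/6 = 5/12.
f(2) = 14, f(29/12) = 739/36, f(17/6) = 256/9, f(3.25) = 37.75, f(11/3) = 436/9, f(49/12) = 2179/36, f(4.5) = 74.
T_6 = (Δs/2)·[f(s_0) + 2f(s_1) + ... + 2f(s_{5}) + f(s_6)].
Sum ≈ 99.873.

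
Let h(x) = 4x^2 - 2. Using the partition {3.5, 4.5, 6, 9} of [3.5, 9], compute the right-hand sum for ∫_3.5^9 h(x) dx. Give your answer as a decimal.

Subinterval widths: 1, 1.5, 3.
Right endpoints: 4.5, 6, 9.
h(4.5) = 79, h(6) = 142, h(9) = 322.
Sum = Σ Δx_i · h(x_i).
Sum = 1258.

1258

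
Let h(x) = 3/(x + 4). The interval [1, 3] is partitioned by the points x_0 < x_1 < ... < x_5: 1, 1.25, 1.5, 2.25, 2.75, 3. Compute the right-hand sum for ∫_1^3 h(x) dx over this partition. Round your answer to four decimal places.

Subinterval widths: 0.25, 0.25, 0.75, 0.5, 0.25.
Right endpoints: 1.25, 1.5, 2.25, 2.75, 3.
h(1.25) = 4/7, h(1.5) = 6/11, h(2.25) = 0.48, h(2.75) = 4/9, h(3) = 3/7.
Sum = Σ Δx_i · h(x_i).
Sum ≈ 0.9686.

0.9686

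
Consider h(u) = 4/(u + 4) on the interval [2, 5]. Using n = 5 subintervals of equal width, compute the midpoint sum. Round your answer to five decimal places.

1.62094

Δu = (5 − 2)/5 = 0.6.
Midpoints: 2.3, 2.9, 3.5, 4.1, 4.7.
h(2.3) = 40/63, h(2.9) = 40/69, h(3.5) = 8/15, h(4.1) = 40/81, h(4.7) = 40/87.
Sum = Δu · [h(2.3) + h(2.9) + h(3.5) + h(4.1) + h(4.7)].
Sum ≈ 1.62094.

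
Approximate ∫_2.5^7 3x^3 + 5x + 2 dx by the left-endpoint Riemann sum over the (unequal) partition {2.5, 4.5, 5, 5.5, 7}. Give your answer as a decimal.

1265.625

Subinterval widths: 2, 0.5, 0.5, 1.5.
Left endpoints: 2.5, 4.5, 5, 5.5.
f(2.5) = 61.375, f(4.5) = 297.875, f(5) = 402, f(5.5) = 528.625.
Sum = Σ Δx_i · f(x_i).
Sum = 1265.625.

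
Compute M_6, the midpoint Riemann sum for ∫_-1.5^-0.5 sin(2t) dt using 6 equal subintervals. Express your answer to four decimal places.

Δt = (-0.5 − (-1.5))/6 = 1/6.
Midpoints: -17/12, -1.25, -13/12, -11/12, -0.75, -7/12.
f(-17/12) ≈ -0.3034, f(-1.25) ≈ -0.5985, f(-13/12) ≈ -0.8277, f(-11/12) ≈ -0.9657, f(-0.75) ≈ -0.9975, f(-7/12) ≈ -0.9194.
Sum = Δt · [f(-17/12) + f(-1.25) + f(-13/12) + ...].
Sum ≈ -0.7687.

-0.7687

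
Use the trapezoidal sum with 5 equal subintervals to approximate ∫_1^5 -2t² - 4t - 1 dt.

Δt = (5 − 1)/5 = 0.8.
f(1) = -7, f(1.8) = -14.68, f(2.6) = -24.92, f(3.4) = -37.72, f(4.2) = -53.08, f(5) = -71.
T_5 = (Δt/2)·[f(t_0) + 2f(t_1) + ... + 2f(t_{4}) + f(t_5)].
Sum = -135.52.

-135.52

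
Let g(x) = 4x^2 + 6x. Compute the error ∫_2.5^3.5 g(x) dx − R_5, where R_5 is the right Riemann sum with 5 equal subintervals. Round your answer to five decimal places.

-3.02667

Exact integral: ∫_2.5^3.5 g(x) dx ≈ 54.3333333.
R_5 = 57.36.
Error ≈ 54.3333333 − 57.36 ≈ -3.02667.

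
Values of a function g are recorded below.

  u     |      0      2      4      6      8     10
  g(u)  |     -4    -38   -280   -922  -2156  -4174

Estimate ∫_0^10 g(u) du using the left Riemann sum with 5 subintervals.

-6800

Δu = 2.
Sum = 2·[(-4) + (-38) + (-280) + (-922) + (-2156)] = -6800.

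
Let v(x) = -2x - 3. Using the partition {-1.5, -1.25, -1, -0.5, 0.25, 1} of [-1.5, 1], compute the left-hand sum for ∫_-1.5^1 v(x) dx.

Subinterval widths: 0.25, 0.25, 0.5, 0.75, 0.75.
Left endpoints: -1.5, -1.25, -1, -0.5, 0.25.
v(-1.5) = 0, v(-1.25) = -0.5, v(-1) = -1, v(-0.5) = -2, v(0.25) = -3.5.
Sum = Σ Δx_i · v(x_i).
Sum = -4.75.

-4.75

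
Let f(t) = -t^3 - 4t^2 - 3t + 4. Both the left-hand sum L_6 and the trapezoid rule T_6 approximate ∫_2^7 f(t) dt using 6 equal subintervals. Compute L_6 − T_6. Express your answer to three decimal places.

220.833

L_6 ≈ -879.71065.
T_6 ≈ -1100.54398.
L_6 − T_6 ≈ 220.833.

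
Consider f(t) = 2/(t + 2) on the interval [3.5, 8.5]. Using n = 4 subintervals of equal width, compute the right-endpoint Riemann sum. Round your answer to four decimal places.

Δt = (8.5 − 3.5)/4 = 1.25.
Right endpoints: 4.75, 6, 7.25, 8.5.
f(4.75) = 8/27, f(6) = 0.25, f(7.25) = 8/37, f(8.5) = 4/21.
Sum = Δt · [f(4.75) + f(6) + f(7.25) + f(8.5)].
Sum ≈ 1.1912.

1.1912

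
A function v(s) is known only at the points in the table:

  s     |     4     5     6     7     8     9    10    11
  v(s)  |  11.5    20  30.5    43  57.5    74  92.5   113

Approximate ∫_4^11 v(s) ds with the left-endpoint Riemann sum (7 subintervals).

Δs = 1.
Sum = 1·[11.5 + 20 + 30.5 + 43 + 57.5 + 74 + 92.5] = 329.

329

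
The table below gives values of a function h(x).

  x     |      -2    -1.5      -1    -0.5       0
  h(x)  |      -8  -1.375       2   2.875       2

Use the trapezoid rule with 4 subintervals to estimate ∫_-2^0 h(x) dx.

0.25

Δx = 0.5.
T_4 = (0.5/2)·[(-8) + 2·(-1.375) + 2·2 + 2·2.875 + 2] = 0.25.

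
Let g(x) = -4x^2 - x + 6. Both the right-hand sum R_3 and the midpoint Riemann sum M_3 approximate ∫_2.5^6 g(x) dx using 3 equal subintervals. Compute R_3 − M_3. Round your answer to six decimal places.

-76.222222

R_3 ≈ -335.67592593.
M_3 ≈ -259.45370370.
R_3 − M_3 ≈ -76.222222.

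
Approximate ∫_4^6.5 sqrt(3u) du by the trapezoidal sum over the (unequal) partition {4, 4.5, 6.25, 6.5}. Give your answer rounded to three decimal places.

Subinterval widths: 0.5, 1.75, 0.25.
f(4) ≈ 3.464, f(4.5) ≈ 3.674, f(6.25) ≈ 4.330, f(6.5) ≈ 4.416.
On each subinterval the trapezoid contributes (Δu_i/2)·[f(u_{i-1}) + f(u_i)].
Sum ≈ 9.882.

9.882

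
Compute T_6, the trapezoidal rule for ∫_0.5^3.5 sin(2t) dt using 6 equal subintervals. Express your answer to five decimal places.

-0.09775

Δt = (3.5 − 0.5)/6 = 0.5.
f(0.5) ≈ 0.84147, f(1) ≈ 0.90930, f(1.5) ≈ 0.14112, f(2) ≈ -0.75680, f(2.5) ≈ -0.95892, f(3) ≈ -0.27942, f(3.5) ≈ 0.65699.
T_6 = (Δt/2)·[f(t_0) + 2f(t_1) + ... + 2f(t_{5}) + f(t_6)].
Sum ≈ -0.09775.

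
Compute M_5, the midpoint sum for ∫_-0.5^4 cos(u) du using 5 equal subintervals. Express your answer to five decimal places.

-0.28696

Δu = (4 − (-0.5))/5 = 0.9.
Midpoints: -0.05, 0.85, 1.75, 2.65, 3.55.
f(-0.05) ≈ 0.99875, f(0.85) ≈ 0.65998, f(1.75) ≈ -0.17825, f(2.65) ≈ -0.88158, f(3.55) ≈ -0.91775.
Sum = Δu · [f(-0.05) + f(0.85) + f(1.75) + f(2.65) + f(3.55)].
Sum ≈ -0.28696.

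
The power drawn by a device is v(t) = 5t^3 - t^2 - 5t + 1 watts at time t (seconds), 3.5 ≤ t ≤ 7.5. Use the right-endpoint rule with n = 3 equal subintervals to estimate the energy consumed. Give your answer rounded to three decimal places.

4852.426

Δt = (7.5 − 3.5)/3 = 4/3.
Right endpoints: 29/6, 37/6, 7.5.
v(29/6) = 111895/216, v(37/6) = 238607/216, v(7.5) = 2016.625.
Sum = Δt · [v(29/6) + v(37/6) + v(7.5)].
Sum ≈ 4852.426.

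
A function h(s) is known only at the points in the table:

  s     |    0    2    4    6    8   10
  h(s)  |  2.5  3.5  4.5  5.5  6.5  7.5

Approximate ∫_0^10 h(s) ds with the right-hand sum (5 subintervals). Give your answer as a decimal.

55

Δs = 2.
Sum = 2·[3.5 + 4.5 + 5.5 + 6.5 + 7.5] = 55.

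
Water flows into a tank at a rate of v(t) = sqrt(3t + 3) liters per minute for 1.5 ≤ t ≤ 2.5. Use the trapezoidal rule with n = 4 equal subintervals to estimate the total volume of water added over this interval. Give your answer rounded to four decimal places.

2.9961

Δt = (2.5 − 1.5)/4 = 0.25.
v(1.5) ≈ 2.7386, v(1.75) ≈ 2.8723, v(2) ≈ 3.0000, v(2.25) ≈ 3.1225, v(2.5) ≈ 3.2404.
T_4 = (Δt/2)·[v(t_0) + 2v(t_1) + 2v(t_2) + 2v(t_3) + v(t_4)].
Sum ≈ 2.9961.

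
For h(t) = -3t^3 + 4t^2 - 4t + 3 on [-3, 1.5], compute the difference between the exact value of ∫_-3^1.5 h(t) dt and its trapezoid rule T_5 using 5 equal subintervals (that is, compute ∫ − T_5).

Exact integral: ∫_-3^1.5 h(t) dt = 124.453125.
T_5 = 130.98375.
Error = 124.453125 − 130.98375 = -6.530625.

-6.530625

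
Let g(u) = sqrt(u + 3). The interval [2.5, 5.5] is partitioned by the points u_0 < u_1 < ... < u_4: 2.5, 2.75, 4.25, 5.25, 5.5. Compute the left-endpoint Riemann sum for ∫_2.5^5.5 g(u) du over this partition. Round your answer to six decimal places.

Subinterval widths: 0.25, 1.5, 1, 0.25.
Left endpoints: 2.5, 2.75, 4.25, 5.25.
g(2.5) ≈ 2.345208, g(2.75) ≈ 2.397916, g(4.25) ≈ 2.692582, g(5.25) ≈ 2.872281.
Sum = Σ Δu_i · g(u_i).
Sum ≈ 7.593828.

7.593828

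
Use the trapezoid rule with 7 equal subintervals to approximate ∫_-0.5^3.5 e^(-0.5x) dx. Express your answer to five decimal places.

2.23559

Δx = (3.5 − (-0.5))/7 = 4/7.
f(-0.5) ≈ 1.28403, f(1/14) ≈ 0.96492, f(9/14) ≈ 0.72511, f(17/14) ≈ 0.54491, f(25/14) ≈ 0.40948, f(33/14) ≈ 0.30772, f(41/14) ≈ 0.23124, f(3.5) ≈ 0.17377.
T_7 = (Δx/2)·[f(x_0) + 2f(x_1) + ... + 2f(x_{6}) + f(x_7)].
Sum ≈ 2.23559.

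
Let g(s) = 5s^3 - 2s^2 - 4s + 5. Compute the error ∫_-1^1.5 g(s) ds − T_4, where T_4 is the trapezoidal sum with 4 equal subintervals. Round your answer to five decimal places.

Exact integral: ∫_-1^1.5 g(s) ds ≈ 12.1614583.
T_4 ≈ 12.4462891.
Error ≈ 12.1614583 − 12.4462891 ≈ -0.28483.

-0.28483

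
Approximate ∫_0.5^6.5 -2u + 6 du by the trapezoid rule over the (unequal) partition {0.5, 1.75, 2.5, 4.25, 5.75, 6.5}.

-6

Subinterval widths: 1.25, 0.75, 1.75, 1.5, 0.75.
f(0.5) = 5, f(1.75) = 2.5, f(2.5) = 1, f(4.25) = -2.5, f(5.75) = -5.5, f(6.5) = -7.
On each subinterval the trapezoid contributes (Δu_i/2)·[f(u_{i-1}) + f(u_i)].
Sum = -6.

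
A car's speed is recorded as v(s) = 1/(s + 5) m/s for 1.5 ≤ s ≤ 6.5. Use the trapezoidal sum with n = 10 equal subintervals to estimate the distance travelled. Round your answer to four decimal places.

0.5709

Δs = (6.5 − 1.5)/10 = 0.5.
v(1.5) = 2/13, v(2) = 1/7, v(2.5) = 2/15, v(3) = 0.125, v(3.5) = 2/17, v(4) = 1/9, v(4.5) = 2/19, v(5) = 0.1, v(5.5) = 2/21, v(6) = 1/11, v(6.5) = 2/23.
T_10 = (Δs/2)·[v(s_0) + 2v(s_1) + ... + 2v(s_{9}) + v(s_10)].
Sum ≈ 0.5709.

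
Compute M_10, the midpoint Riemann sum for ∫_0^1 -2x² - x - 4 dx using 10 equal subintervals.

-5.165

Δx = (1 − 0)/10 = 0.1.
Midpoints: 0.05, 0.15, 0.25, 0.35, 0.45, 0.55, 0.65, 0.75, 0.85, 0.95.
f(0.05) = -4.055, f(0.15) = -4.195, f(0.25) = -4.375, f(0.35) = -4.595, f(0.45) = -4.855, f(0.55) = -5.155, f(0.65) = -5.495, f(0.75) = -5.875, f(0.85) = -6.295, f(0.95) = -6.755.
Sum = Δx · [f(0.05) + f(0.15) + f(0.25) + ...].
Sum = -5.165.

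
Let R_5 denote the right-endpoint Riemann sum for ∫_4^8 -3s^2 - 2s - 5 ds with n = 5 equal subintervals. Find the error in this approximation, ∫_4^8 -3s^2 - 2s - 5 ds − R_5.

Exact integral: ∫_4^8 f(s) ds = -516.
R_5 = -578.08.
Error = -516 − (-578.08) = 62.08.

62.08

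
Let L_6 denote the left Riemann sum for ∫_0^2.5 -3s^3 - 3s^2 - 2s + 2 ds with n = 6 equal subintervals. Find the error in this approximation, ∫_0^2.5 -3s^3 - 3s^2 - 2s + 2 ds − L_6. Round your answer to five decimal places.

Exact integral: ∫_0^2.5 f(s) ds = -46.171875.
L_6 ≈ -32.4891493.
Error ≈ -46.171875 − (-32.4891493) ≈ -13.68273.

-13.68273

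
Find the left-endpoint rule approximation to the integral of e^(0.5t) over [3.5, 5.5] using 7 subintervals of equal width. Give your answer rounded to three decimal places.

18.397

Δt = (5.5 − 3.5)/7 = 2/7.
Left endpoints: 3.5, 53/14, 57/14, 61/14, 65/14, 69/14, 73/14.
f(3.5) ≈ 5.755, f(53/14) ≈ 6.638, f(57/14) ≈ 7.658, f(61/14) ≈ 8.834, f(65/14) ≈ 10.190, f(69/14) ≈ 11.755, f(73/14) ≈ 13.560.
Sum = Δt · [f(3.5) + f(53/14) + f(57/14) + ...].
Sum ≈ 18.397.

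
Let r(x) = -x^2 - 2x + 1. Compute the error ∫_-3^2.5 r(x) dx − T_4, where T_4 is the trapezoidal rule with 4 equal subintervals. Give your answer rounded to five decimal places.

1.73307

Exact integral: ∫_-3^2.5 r(x) dx ≈ -5.9583333.
T_4 = -7.69140625.
Error ≈ -5.9583333 − (-7.69140625) ≈ 1.73307.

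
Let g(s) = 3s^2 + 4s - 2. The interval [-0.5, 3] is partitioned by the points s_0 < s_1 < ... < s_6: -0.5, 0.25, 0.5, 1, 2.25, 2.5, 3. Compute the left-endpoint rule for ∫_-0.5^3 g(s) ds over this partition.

22.90625

Subinterval widths: 0.75, 0.25, 0.5, 1.25, 0.25, 0.5.
Left endpoints: -0.5, 0.25, 0.5, 1, 2.25, 2.5.
g(-0.5) = -3.25, g(0.25) = -0.8125, g(0.5) = 0.75, g(1) = 5, g(2.25) = 22.1875, g(2.5) = 26.75.
Sum = Σ Δs_i · g(s_i).
Sum = 22.90625.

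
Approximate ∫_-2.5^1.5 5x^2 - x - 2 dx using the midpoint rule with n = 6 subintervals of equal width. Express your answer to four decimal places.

24.9259

Δx = (1.5 − (-2.5))/6 = 2/3.
Midpoints: -13/6, -1.5, -5/6, -1/6, 0.5, 7/6.
f(-13/6) = 851/36, f(-1.5) = 10.75, f(-5/6) = 83/36, f(-1/6) = -61/36, f(0.5) = -1.25, f(7/6) = 131/36.
Sum = Δx · [f(-13/6) + f(-1.5) + f(-5/6) + ...].
Sum ≈ 24.9259.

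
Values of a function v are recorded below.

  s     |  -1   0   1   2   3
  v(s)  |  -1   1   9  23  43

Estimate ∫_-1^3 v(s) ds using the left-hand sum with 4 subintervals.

Δs = 1.
Sum = 1·[(-1) + 1 + 9 + 23] = 32.

32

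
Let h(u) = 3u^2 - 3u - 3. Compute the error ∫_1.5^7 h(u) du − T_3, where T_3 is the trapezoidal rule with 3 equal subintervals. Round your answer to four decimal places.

Exact integral: ∫_1.5^7 h(u) du = 253.
T_3 ≈ 262.243056.
Error ≈ 253 − 262.243056 ≈ -9.2431.

-9.2431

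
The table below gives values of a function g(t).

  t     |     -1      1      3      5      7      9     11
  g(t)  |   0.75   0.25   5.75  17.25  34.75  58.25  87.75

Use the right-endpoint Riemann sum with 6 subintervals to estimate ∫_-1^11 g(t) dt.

408

Δt = 2.
Sum = 2·[0.25 + 5.75 + 17.25 + 34.75 + 58.25 + 87.75] = 408.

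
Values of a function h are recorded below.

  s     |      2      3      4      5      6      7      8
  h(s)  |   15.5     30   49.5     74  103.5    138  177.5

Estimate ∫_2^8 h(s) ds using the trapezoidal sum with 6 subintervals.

Δs = 1.
T_6 = (1/2)·[15.5 + 2·30 + 2·49.5 + 2·74 + 2·103.5 + 2·138 + 177.5] = 491.5.

491.5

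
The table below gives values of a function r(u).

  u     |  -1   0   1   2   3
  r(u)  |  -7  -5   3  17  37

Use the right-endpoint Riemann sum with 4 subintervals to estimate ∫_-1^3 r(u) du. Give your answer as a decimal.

52

Δu = 1.
Sum = 1·[(-5) + 3 + 17 + 37] = 52.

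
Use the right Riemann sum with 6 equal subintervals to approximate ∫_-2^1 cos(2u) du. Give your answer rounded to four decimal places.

0.1292

Δu = (1 − (-2))/6 = 0.5.
Right endpoints: -1.5, -1, -0.5, 0, 0.5, 1.
f(-1.5) ≈ -0.9900, f(-1) ≈ -0.4161, f(-0.5) ≈ 0.5403, f(0) ≈ 1.0000, f(0.5) ≈ 0.5403, f(1) ≈ -0.4161.
Sum = Δu · [f(-1.5) + f(-1) + f(-0.5) + ...].
Sum ≈ 0.1292.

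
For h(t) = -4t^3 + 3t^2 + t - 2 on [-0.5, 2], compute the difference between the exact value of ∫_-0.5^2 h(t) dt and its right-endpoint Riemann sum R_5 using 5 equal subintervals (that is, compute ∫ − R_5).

5.3125

Exact integral: ∫_-0.5^2 h(t) dt = -10.9375.
R_5 = -16.25.
Error = -10.9375 − (-16.25) = 5.3125.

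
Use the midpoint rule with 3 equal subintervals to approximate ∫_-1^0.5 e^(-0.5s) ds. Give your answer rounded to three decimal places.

1.735

Δs = (0.5 − (-1))/3 = 0.5.
Midpoints: -0.75, -0.25, 0.25.
f(-0.75) ≈ 1.455, f(-0.25) ≈ 1.133, f(0.25) ≈ 0.882.
Sum = Δs · [f(-0.75) + f(-0.25) + f(0.25)].
Sum ≈ 1.735.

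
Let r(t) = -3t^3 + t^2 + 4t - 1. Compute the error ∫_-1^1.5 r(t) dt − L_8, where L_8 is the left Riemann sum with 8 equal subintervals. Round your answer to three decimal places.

-0.242

Exact integral: ∫_-1^1.5 r(t) dt ≈ -1.58854.
L_8 ≈ -1.34644.
Error ≈ -1.58854 − (-1.34644) ≈ -0.242.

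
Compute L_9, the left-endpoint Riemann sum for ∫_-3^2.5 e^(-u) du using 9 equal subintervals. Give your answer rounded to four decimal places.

26.7343

Δu = (2.5 − (-3))/9 = 11/18.
Left endpoints: -3, -43/18, -16/9, -7/6, -5/9, 1/18, 2/3, 23/18, 17/9.
f(-3) ≈ 20.0855, f(-43/18) ≈ 10.9014, f(-16/9) ≈ 5.9167, f(-7/6) ≈ 3.2113, f(-5/9) ≈ 1.7429, f(1/18) ≈ 0.9460, f(2/3) ≈ 0.5134, f(23/18) ≈ 0.2787, f(17/9) ≈ 0.1512.
Sum = Δu · [f(-3) + f(-43/18) + f(-16/9) + ...].
Sum ≈ 26.7343.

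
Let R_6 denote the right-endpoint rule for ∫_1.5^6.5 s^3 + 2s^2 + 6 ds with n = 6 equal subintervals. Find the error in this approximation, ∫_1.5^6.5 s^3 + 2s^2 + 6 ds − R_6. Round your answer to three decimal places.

Exact integral: ∫_1.5^6.5 f(s) ds ≈ 655.83333.
R_6 ≈ 810.28935.
Error ≈ 655.83333 − 810.28935 ≈ -154.456.

-154.456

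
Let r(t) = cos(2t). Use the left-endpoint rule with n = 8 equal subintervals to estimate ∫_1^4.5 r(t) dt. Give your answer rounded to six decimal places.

-0.124245

Δt = (4.5 − 1)/8 = 0.4375.
Left endpoints: 1, 1.4375, 1.875, 2.3125, 2.75, 3.1875, 3.625, 4.0625.
r(1) ≈ -0.416147, r(1.4375) ≈ -0.964674, r(1.875) ≈ -0.820559, r(2.3125) ≈ -0.087278, r(2.75) ≈ 0.708670, r(3.1875) ≈ 0.995788, r(3.625) ≈ 0.567924, r(4.0625) ≈ -0.267713.
Sum = Δt · [r(1) + r(1.4375) + r(1.875) + ...].
Sum ≈ -0.124245.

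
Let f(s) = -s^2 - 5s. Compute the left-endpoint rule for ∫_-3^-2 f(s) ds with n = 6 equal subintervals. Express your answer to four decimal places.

Δs = (-2 − (-3))/6 = 1/6.
Left endpoints: -3, -17/6, -8/3, -2.5, -7/3, -13/6.
f(-3) = 6, f(-17/6) = 221/36, f(-8/3) = 56/9, f(-2.5) = 6.25, f(-7/3) = 56/9, f(-13/6) = 221/36.
Sum = Δs · [f(-3) + f(-17/6) + f(-8/3) + ...].
Sum ≈ 6.1620.

6.1620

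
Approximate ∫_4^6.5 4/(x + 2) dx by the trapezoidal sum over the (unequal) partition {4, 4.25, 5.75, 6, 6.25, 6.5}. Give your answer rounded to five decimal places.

1.39998

Subinterval widths: 0.25, 1.5, 0.25, 0.25, 0.25.
f(4) = 2/3, f(4.25) = 0.64, f(5.75) = 16/31, f(6) = 0.5, f(6.25) = 16/33, f(6.5) = 8/17.
On each subinterval the trapezoid contributes (Δx_i/2)·[f(x_{i-1}) + f(x_i)].
Sum ≈ 1.39998.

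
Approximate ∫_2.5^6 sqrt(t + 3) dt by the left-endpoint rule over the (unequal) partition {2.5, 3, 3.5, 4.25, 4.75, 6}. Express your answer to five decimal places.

Subinterval widths: 0.5, 0.5, 0.75, 0.5, 1.25.
Left endpoints: 2.5, 3, 3.5, 4.25, 4.75.
f(2.5) ≈ 2.34521, f(3) ≈ 2.44949, f(3.5) ≈ 2.54951, f(4.25) ≈ 2.69258, f(4.75) ≈ 2.78388.
Sum = Σ Δt_i · f(t_i).
Sum ≈ 9.13563.

9.13563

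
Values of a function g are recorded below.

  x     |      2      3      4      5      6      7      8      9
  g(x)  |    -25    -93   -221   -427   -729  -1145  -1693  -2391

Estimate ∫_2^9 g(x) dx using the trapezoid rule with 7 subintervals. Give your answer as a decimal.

-5516

Δx = 1.
T_7 = (1/2)·[(-25) + 2·(-93) + 2·(-221) + 2·(-427) + 2·(-729) + 2·(-1145) + 2·(-1693) + (-2391)] = -5516.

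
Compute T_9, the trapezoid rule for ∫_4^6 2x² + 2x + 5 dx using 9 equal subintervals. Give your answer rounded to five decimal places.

131.36626

Δx = (6 − 4)/9 = 2/9.
f(4) = 45, f(38/9) = 3977/81, f(40/9) = 4325/81, f(14/3) = 521/9, f(44/9) = 5069/81, f(46/9) = 5465/81, f(16/3) = 653/9, f(50/9) = 6305/81, f(52/9) = 6749/81, f(6) = 89.
T_9 = (Δx/2)·[f(x_0) + 2f(x_1) + ... + 2f(x_{8}) + f(x_9)].
Sum ≈ 131.36626.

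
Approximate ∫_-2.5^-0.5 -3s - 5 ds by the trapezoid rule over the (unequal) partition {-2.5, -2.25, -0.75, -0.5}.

Subinterval widths: 0.25, 1.5, 0.25.
f(-2.5) = 2.5, f(-2.25) = 1.75, f(-0.75) = -2.75, f(-0.5) = -3.5.
On each subinterval the trapezoid contributes (Δs_i/2)·[f(s_{i-1}) + f(s_i)].
Sum = -1.

-1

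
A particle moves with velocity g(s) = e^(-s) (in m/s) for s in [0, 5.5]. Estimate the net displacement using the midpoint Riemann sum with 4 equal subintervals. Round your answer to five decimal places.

0.92158

Δs = (5.5 − 0)/4 = 1.375.
Midpoints: 0.6875, 2.0625, 3.4375, 4.8125.
g(0.6875) ≈ 0.50283, g(2.0625) ≈ 0.12714, g(3.4375) ≈ 0.03214, g(4.8125) ≈ 0.00813.
Sum = Δs · [g(0.6875) + g(2.0625) + g(3.4375) + g(4.8125)].
Sum ≈ 0.92158.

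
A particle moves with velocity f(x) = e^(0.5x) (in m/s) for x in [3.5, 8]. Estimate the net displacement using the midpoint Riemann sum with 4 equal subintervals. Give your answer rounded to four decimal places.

96.4110

Δx = (8 − 3.5)/4 = 1.125.
Midpoints: 4.0625, 5.1875, 6.3125, 7.4375.
f(4.0625) ≈ 7.6236, f(5.1875) ≈ 13.3799, f(6.3125) ≈ 23.4824, f(7.4375) ≈ 41.2128.
Sum = Δx · [f(4.0625) + f(5.1875) + f(6.3125) + f(7.4375)].
Sum ≈ 96.4110.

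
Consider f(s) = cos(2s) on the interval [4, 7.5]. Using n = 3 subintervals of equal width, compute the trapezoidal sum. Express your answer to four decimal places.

Δs = (7.5 − 4)/3 = 7/6.
f(4) ≈ -0.1455, f(31/6) ≈ -0.6149, f(19/3) ≈ 0.9950, f(7.5) ≈ -0.7597.
T_3 = (Δs/2)·[f(s_0) + 2f(s_1) + 2f(s_2) + f(s_3)].
Sum ≈ -0.0846.

-0.0846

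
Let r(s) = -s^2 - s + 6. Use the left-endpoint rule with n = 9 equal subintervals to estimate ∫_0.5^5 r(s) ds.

-19.875

Δs = (5 − 0.5)/9 = 0.5.
Left endpoints: 0.5, 1, 1.5, 2, 2.5, 3, 3.5, 4, 4.5.
r(0.5) = 5.25, r(1) = 4, r(1.5) = 2.25, r(2) = 0, r(2.5) = -2.75, r(3) = -6, r(3.5) = -9.75, r(4) = -14, r(4.5) = -18.75.
Sum = Δs · [r(0.5) + r(1) + r(1.5) + ...].
Sum = -19.875.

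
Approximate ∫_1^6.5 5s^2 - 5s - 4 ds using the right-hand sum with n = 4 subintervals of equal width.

462.47265625

Δs = (6.5 − 1)/4 = 1.375.
Right endpoints: 2.375, 3.75, 5.125, 6.5.
f(2.375) = 12.328125, f(3.75) = 47.5625, f(5.125) = 101.703125, f(6.5) = 174.75.
Sum = Δs · [f(2.375) + f(3.75) + f(5.125) + f(6.5)].
Sum = 462.47265625.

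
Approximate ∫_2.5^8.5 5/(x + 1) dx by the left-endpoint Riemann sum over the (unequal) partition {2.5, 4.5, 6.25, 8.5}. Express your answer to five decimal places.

Subinterval widths: 2, 1.75, 2.25.
Left endpoints: 2.5, 4.5, 6.25.
f(2.5) = 10/7, f(4.5) = 10/11, f(6.25) = 20/29.
Sum = Σ Δx_i · f(x_i).
Sum ≈ 5.99978.

5.99978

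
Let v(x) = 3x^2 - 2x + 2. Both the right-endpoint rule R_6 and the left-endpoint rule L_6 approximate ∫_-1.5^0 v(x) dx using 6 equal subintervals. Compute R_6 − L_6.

-2.4375

R_6 = 7.453125.
L_6 = 9.890625.
R_6 − L_6 = -2.4375.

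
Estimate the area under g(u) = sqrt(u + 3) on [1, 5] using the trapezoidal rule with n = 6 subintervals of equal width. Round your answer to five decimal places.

Δu = (5 − 1)/6 = 2/3.
g(1) ≈ 2.00000, g(5/3) ≈ 2.16025, g(7/3) ≈ 2.30940, g(3) ≈ 2.44949, g(11/3) ≈ 2.58199, g(13/3) ≈ 2.70801, g(5) ≈ 2.82843.
T_6 = (Δu/2)·[g(u_0) + 2g(u_1) + ... + 2g(u_{5}) + g(u_6)].
Sum ≈ 9.74890.

9.74890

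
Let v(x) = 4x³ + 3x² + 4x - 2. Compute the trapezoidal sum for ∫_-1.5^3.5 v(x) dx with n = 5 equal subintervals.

213.75

Δx = (3.5 − (-1.5))/5 = 1.
v(-1.5) = -14.75, v(-0.5) = -3.75, v(0.5) = 1.25, v(1.5) = 24.25, v(2.5) = 89.25, v(3.5) = 220.25.
T_5 = (Δx/2)·[v(x_0) + 2v(x_1) + ... + 2v(x_{4}) + v(x_5)].
Sum = 213.75.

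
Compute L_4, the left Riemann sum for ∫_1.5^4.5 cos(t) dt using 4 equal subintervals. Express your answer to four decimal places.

Δt = (4.5 − 1.5)/4 = 0.75.
Left endpoints: 1.5, 2.25, 3, 3.75.
f(1.5) ≈ 0.0707, f(2.25) ≈ -0.6282, f(3) ≈ -0.9900, f(3.75) ≈ -0.8206.
Sum = Δt · [f(1.5) + f(2.25) + f(3) + f(3.75)].
Sum ≈ -1.7760.

-1.7760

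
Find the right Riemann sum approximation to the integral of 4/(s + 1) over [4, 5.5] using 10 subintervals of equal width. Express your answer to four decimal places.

Δs = (5.5 − 4)/10 = 0.15.
Right endpoints: 4.15, 4.3, 4.45, 4.6, 4.75, 4.9, 5.05, 5.2, 5.35, 5.5.
f(4.15) = 80/103, f(4.3) = 40/53, f(4.45) = 80/109, f(4.6) = 5/7, f(4.75) = 16/23, f(4.9) = 40/59, f(5.05) = 80/121, f(5.2) = 20/31, f(5.35) = 80/127, f(5.5) = 8/13.
Sum = Δs · [f(4.15) + f(4.3) + f(4.45) + ...].
Sum ≈ 1.0357.

1.0357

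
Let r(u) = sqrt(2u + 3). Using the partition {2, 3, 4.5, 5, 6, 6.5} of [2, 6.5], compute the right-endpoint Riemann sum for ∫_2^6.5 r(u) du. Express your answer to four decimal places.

15.8719

Subinterval widths: 1, 1.5, 0.5, 1, 0.5.
Right endpoints: 3, 4.5, 5, 6, 6.5.
r(3) ≈ 3.0000, r(4.5) ≈ 3.4641, r(5) ≈ 3.6056, r(6) ≈ 3.8730, r(6.5) ≈ 4.0000.
Sum = Σ Δu_i · r(u_i).
Sum ≈ 15.8719.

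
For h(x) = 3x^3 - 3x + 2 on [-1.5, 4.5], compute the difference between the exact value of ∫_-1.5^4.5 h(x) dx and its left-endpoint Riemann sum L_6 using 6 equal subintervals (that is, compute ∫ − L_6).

119.25

Exact integral: ∫_-1.5^4.5 h(x) dx = 288.75.
L_6 = 169.5.
Error = 288.75 − 169.5 = 119.25.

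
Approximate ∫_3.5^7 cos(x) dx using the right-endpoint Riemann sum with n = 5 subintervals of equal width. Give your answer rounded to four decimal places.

1.5579

Δx = (7 − 3.5)/5 = 0.7.
Right endpoints: 4.2, 4.9, 5.6, 6.3, 7.
f(4.2) ≈ -0.4903, f(4.9) ≈ 0.1865, f(5.6) ≈ 0.7756, f(6.3) ≈ 0.9999, f(7) ≈ 0.7539.
Sum = Δx · [f(4.2) + f(4.9) + f(5.6) + f(6.3) + f(7)].
Sum ≈ 1.5579.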